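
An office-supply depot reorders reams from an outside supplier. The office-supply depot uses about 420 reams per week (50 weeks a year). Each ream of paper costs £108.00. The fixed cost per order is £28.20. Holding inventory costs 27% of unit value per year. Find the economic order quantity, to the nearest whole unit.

Q* ≈ 202 reams

Annual demand D = 420 × 50 = 21,000.
Holding cost H = 0.27 × £108.00 = £29.1600 per unit per year.
EOQ = √(2DS / H) = √(2 × 21,000 × 28.2 / 29.16).
= √(1,184,400 / 29.16) = √40,617.284 ≈ 201.537.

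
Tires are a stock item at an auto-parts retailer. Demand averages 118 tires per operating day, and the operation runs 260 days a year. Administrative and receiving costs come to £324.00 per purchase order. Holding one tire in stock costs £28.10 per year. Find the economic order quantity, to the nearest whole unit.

Annual demand D = 118 × 260 = 30,680.
EOQ = √(2DS / H) = √(2 × 30,680 × 324 / 28.1).
= √(19,880,640 / 28.1) = √707,496.0854 ≈ 841.128.

Q* ≈ 841 tires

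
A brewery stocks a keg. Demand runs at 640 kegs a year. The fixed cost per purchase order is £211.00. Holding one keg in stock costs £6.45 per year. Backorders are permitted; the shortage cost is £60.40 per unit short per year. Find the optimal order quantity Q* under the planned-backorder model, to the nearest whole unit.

Q* ≈ 215 kegs

With planned backorders, Q* = √(2DS/H) · √((H+B)/B).
√(2DS/H) = √(2 × 640 × 211 / 6.45) = 204.629.
√((H+B)/B) = √((6.45+60.4)/60.4) = 1.0520.
Q* ≈ 215.277.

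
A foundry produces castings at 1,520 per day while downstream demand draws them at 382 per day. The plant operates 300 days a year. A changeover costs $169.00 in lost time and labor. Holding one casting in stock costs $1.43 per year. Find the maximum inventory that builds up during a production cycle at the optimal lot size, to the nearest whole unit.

Annual demand D = 382 × 300 = 114,600.
Production build-up factor (1 − d/p) = 1 − 382/1,520 = 0.7487.
Q* = √(2DS / (H(1 − d/p))) = √(2 × 114,600 × 169 / (1.43 × 0.7487)).
= √(38,734,800 / 1.0706) ≈ 6014.968.
Maximum inventory = Q*(1 − d/p) = 6014.968 × 0.7487 ≈ 4503.311.

I_max ≈ 4,503 castings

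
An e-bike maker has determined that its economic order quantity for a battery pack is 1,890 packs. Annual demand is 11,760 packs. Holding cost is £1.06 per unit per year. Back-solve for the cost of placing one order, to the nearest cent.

Invert the EOQ relation Q*² = 2DS/H.
From Q* = √(2DS/H): S = Q*²H / (2D) = 1,890² × 1.06 / (2 × 11,760) = 160.9875.

S ≈ £160.99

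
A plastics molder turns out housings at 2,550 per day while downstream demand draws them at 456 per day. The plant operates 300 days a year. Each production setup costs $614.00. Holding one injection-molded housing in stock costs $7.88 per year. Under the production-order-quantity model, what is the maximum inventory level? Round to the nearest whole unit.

Annual demand D = 456 × 300 = 136,800.
Production build-up factor (1 − d/p) = 1 − 456/2,550 = 0.8212.
Q* = √(2DS / (H(1 − d/p))) = √(2 × 136,800 × 614 / (7.88 × 0.8212)).
= √(167,990,400 / 6.4709) ≈ 5095.196.
Maximum inventory = Q*(1 − d/p) = 5095.196 × 0.8212 ≈ 4184.055.

I_max ≈ 4,184 housings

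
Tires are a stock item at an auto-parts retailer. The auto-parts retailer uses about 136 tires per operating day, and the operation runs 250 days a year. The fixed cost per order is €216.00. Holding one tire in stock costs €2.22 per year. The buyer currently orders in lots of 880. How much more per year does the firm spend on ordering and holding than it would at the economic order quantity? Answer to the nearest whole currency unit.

Annual demand D = 136 × 250 = 34,000.
EOQ = √(2DS/H) = √(2 × 34,000 × 216 / 2.22) ≈ 2572.20.
Cost at Q* = (D/Q*)S + (Q*/2)H = √(2DSH) ≈ €5,710.29.
Cost at Q = 880: (34,000/880)×216 + (880/2)×2.22 = €8,345.45 + €976.80 = €9,322.25.
Excess = €9,322.25 − €5,710.29 = €3,611.97.

Extra cost ≈ €3,612 per year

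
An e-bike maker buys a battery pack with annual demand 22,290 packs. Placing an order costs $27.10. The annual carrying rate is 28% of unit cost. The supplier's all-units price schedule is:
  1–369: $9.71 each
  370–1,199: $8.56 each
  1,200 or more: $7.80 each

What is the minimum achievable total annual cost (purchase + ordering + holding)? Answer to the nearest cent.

Holding cost per unit per year at price C is H = 0.28·C.
For each price level, check whether its EOQ is feasible; otherwise the best quantity at that price is the breakpoint.
Tier 1 ($9.71): EOQ = 666.6 exceeds tier's upper bound 369, so this tier is dominated.
EOQ at $8.56 = 710.0 (feasible in tier 2): TC = 22,290×$8.56 + (22,290/710.0)×27.1 + (710.0/2)×0.28×$8.56 = $192,504.05.
EOQ at $7.80 = 743.8 < 1200, so use break Q=1200: TC = 22,290×$7.80 + (22,290/1200.0)×27.1 + (1200.0/2)×0.28×$7.80 = $175,675.78.
Lowest total cost among the candidates is at Q = 1200.0.

TC* ≈ $175,675.78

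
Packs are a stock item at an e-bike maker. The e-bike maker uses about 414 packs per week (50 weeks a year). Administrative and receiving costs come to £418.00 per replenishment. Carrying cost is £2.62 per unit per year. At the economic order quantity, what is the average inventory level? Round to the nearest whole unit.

Annual demand D = 414 × 50 = 20,700.
EOQ = √(2DS/H) = √(2 × 20,700 × 418 / 2.62) ≈ 2570.03.
Average inventory = Q*/2 ≈ 2570.03 / 2 = 1285.013.

Average inventory ≈ 1,285 packs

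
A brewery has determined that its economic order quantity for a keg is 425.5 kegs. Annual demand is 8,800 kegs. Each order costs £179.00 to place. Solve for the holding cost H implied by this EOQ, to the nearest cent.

Invert the EOQ relation Q*² = 2DS/H.
From Q* = √(2DS/H): H = 2DS / Q*² = 2 × 8,800 × 179 / 425.5² = 17.4007.

H ≈ £17.40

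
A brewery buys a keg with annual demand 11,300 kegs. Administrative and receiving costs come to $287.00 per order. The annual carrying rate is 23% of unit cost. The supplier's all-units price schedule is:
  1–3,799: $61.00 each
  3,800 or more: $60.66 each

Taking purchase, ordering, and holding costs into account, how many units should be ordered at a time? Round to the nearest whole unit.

Holding cost per unit per year at price C is H = 0.23·C.
Evaluate total cost at each tier's feasible EOQ or, if the EOQ is below the tier, at the tier's minimum quantity.
EOQ at $61.00 = 679.9 (feasible in tier 1): TC = 11,300×$61.00 + (11,300/679.9)×287 + (679.9/2)×0.23×$61.00 = $698,839.46.
EOQ at $60.66 = 681.8 < 3800, so use break Q=3800: TC = 11,300×$60.66 + (11,300/3800.0)×287 + (3800.0/2)×0.23×$60.66 = $712,819.87.
Lowest total cost is $698,839.46 at Q = 679.9.

Q* ≈ 680 kegs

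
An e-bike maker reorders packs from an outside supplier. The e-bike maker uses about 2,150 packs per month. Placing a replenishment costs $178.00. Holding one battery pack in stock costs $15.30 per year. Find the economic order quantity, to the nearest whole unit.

Q* ≈ 775 packs

Annual demand D = 2,150 × 12 = 25,800.
EOQ = √(2DS / H) = √(2 × 25,800 × 178 / 15.3).
= √(9,184,800 / 15.3) = √600,313.7255 ≈ 774.799.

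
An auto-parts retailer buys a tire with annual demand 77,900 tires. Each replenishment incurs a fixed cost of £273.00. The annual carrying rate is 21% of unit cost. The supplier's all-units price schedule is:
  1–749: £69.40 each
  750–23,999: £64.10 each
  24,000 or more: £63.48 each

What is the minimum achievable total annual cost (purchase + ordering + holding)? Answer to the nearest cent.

Holding cost per unit per year at price C is H = 0.21·C.
Evaluate total cost at each tier's feasible EOQ or, if the EOQ is below the tier, at the tier's minimum quantity.
Tier 1 (£69.40): EOQ = 1708.3 exceeds tier's upper bound 749, so this tier is dominated.
EOQ at £64.10 = 1777.6 (feasible in tier 2): TC = 77,900×£64.10 + (77,900/1777.6)×273 + (1777.6/2)×0.21×£64.10 = £5,017,317.85.
EOQ at £63.48 = 1786.2 < 24000, so use break Q=24000: TC = 77,900×£63.48 + (77,900/24000.0)×273 + (24000.0/2)×0.21×£63.48 = £5,105,947.71.
Lowest total cost among the candidates is at Q = 1777.6.

TC* ≈ £5,017,317.85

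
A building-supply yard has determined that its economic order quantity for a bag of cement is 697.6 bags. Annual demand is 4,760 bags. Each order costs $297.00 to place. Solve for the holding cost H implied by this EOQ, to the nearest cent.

H ≈ $5.81

Invert the EOQ relation Q*² = 2DS/H.
From Q* = √(2DS/H): H = 2DS / Q*² = 2 × 4,760 × 297 / 697.6² = 5.8101.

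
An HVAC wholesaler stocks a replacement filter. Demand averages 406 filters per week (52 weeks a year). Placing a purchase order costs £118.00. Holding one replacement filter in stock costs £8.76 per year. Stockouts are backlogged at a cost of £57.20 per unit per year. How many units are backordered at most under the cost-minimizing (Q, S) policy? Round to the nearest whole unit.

S* ≈ 108 filters

Annual demand D = 406 × 52 = 21,112.
With planned backorders, Q* = √(2DS/H) · √((H+B)/B).
√(2DS/H) = √(2 × 21,112 × 118 / 8.76) = 754.169.
√((H+B)/B) = √((8.76+57.2)/57.2) = 1.0738.
Q* ≈ 809.862.
S* = Q* · H/(H+B) = 809.862 × 8.76/65.96 ≈ 107.556.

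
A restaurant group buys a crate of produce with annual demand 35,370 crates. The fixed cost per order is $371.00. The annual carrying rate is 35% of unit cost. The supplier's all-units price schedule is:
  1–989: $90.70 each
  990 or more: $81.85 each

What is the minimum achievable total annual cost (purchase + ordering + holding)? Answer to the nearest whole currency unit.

Holding cost per unit per year at price C is H = 0.35·C.
Evaluate total cost at each tier's feasible EOQ or, if the EOQ is below the tier, at the tier's minimum quantity.
EOQ at $90.70 = 909.2 (feasible in tier 1): TC = 35,370×$90.70 + (35,370/909.2)×371 + (909.2/2)×0.35×$90.70 = $3,236,923.04.
EOQ at $81.85 = 957.1 < 990, so use break Q=990: TC = 35,370×$81.85 + (35,370/990.0)×371 + (990.0/2)×0.35×$81.85 = $2,922,469.83.
Lowest total cost among the candidates is at Q = 990.0.

TC* ≈ $2,922,470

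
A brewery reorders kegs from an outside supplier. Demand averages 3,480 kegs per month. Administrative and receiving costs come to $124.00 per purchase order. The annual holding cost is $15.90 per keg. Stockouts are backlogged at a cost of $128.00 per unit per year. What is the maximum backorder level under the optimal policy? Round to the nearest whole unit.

S* ≈ 95 kegs

Annual demand D = 3,480 × 12 = 41,760.
With planned backorders, Q* = √(2DS/H) · √((H+B)/B).
√(2DS/H) = √(2 × 41,760 × 124 / 15.9) = 807.063.
√((H+B)/B) = √((15.9+128)/128) = 1.0603.
Q* ≈ 855.722.
S* = Q* · H/(H+B) = 855.722 × 15.9/143.9 ≈ 94.552.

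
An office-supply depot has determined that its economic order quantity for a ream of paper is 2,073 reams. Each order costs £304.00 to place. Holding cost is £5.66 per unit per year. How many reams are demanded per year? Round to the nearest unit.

D ≈ 40,005 reams per year

Invert the EOQ relation Q*² = 2DS/H.
From Q* = √(2DS/H): D = Q*²H / (2S) = 2,073² × 5.66 / (2 × 304) = 40004.740.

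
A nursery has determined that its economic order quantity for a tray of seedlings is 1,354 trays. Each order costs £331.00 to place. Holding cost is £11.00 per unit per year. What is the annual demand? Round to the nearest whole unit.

D ≈ 30,463 trays per year

Squaring Q* = √(2DS/H) gives Q*² = 2DS/H.
From Q* = √(2DS/H): D = Q*²H / (2S) = 1,354² × 11 / (2 × 331) = 30462.955.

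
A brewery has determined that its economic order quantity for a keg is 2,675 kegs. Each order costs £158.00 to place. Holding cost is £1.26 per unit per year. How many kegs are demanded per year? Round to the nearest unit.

D ≈ 28,532 kegs per year

The basic EOQ model gives Q* = √(2DS/H); rearrange for the unknown.
From Q* = √(2DS/H): D = Q*²H / (2S) = 2,675² × 1.26 / (2 × 158) = 28531.922.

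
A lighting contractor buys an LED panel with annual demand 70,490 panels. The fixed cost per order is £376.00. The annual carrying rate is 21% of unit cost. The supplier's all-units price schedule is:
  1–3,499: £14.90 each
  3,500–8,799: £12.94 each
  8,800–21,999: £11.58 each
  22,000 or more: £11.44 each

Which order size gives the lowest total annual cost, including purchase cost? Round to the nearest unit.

Q* ≈ 8,800 panels

Holding cost per unit per year at price C is H = 0.21·C.
Evaluate total cost at each tier's feasible EOQ or, if the EOQ is below the tier, at the tier's minimum quantity.
Tier 1 (£14.90): EOQ = 4115.9 exceeds tier's upper bound 3499, so this tier is dominated.
EOQ at £12.94 = 4416.7 (feasible in tier 2): TC = 70,490×£12.94 + (70,490/4416.7)×376 + (4416.7/2)×0.21×£12.94 = £924,142.48.
EOQ at £11.58 = 4668.8 < 8800, so use break Q=8800: TC = 70,490×£11.58 + (70,490/8800.0)×376 + (8800.0/2)×0.21×£11.58 = £829,985.97.
EOQ at £11.44 = 4697.3 < 22000, so use break Q=22000: TC = 70,490×£11.44 + (70,490/22000.0)×376 + (22000.0/2)×0.21×£11.44 = £834,036.74.
Lowest total cost is £829,985.97 at Q = 8800.0.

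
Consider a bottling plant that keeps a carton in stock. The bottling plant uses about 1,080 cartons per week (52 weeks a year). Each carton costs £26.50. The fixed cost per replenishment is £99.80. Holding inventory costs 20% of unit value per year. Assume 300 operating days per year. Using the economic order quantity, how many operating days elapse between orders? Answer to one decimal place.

Annual demand D = 1,080 × 52 = 56,160.
Holding cost H = 0.20 × £26.50 = £5.3000 per unit per year.
Q* = √(2DS/H) = √(2 × 56,160 × 99.8 / 5.3) ≈ 1454.31.
Cycle time = Q*/D × 300 = 1454.31 / 56,160 × 300 ≈ 7.769 days.

T ≈ 7.8 days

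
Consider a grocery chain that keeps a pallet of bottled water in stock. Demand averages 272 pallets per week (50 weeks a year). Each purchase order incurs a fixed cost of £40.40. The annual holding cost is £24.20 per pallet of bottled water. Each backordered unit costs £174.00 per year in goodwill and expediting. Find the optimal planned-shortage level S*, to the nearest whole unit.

Annual demand D = 272 × 50 = 13,600.
With planned backorders, Q* = √(2DS/H) · √((H+B)/B).
√(2DS/H) = √(2 × 13,600 × 40.4 / 24.2) = 213.092.
√((H+B)/B) = √((24.2+174)/174) = 1.0673.
Q* ≈ 227.428.
S* = Q* · H/(H+B) = 227.428 × 24.2/198.2 ≈ 27.769.

S* ≈ 28 pallets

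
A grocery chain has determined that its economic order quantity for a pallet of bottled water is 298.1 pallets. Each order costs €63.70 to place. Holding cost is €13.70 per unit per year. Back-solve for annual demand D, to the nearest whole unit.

The basic EOQ model gives Q* = √(2DS/H); rearrange for the unknown.
From Q* = √(2DS/H): D = Q*²H / (2S) = 298.1² × 13.7 / (2 × 63.7) = 9555.977.

D ≈ 9,556 pallets per year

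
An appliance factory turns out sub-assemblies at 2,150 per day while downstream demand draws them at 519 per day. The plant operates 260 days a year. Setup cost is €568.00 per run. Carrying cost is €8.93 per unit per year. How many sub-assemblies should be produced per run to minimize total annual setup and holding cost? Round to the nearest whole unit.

Q* ≈ 4,757 sub-assemblies

Annual demand D = 519 × 260 = 134,940.
Production build-up factor (1 − d/p) = 1 − 519/2,150 = 0.7586.
Q* = √(2DS / (H(1 − d/p))) = √(2 × 134,940 × 568 / (8.93 × 0.7586)).
= √(153,291,840 / 6.7743) ≈ 4756.922.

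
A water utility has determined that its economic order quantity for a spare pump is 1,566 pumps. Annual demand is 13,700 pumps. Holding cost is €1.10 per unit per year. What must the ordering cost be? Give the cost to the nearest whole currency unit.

Invert the EOQ relation Q*² = 2DS/H.
From Q* = √(2DS/H): S = Q*²H / (2D) = 1,566² × 1.1 / (2 × 13,700) = 98.4522.

S ≈ €98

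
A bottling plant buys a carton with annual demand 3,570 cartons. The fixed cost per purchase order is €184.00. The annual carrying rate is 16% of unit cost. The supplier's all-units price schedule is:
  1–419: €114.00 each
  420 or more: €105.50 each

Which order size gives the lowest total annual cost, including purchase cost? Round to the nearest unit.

Holding cost per unit per year at price C is H = 0.16·C.
Evaluate total cost at each tier's feasible EOQ or, if the EOQ is below the tier, at the tier's minimum quantity.
EOQ at €114.00 = 268.4 (feasible in tier 1): TC = 3,570×€114.00 + (3,570/268.4)×184 + (268.4/2)×0.16×€114.00 = €411,875.20.
EOQ at €105.50 = 279.0 < 420, so use break Q=420: TC = 3,570×€105.50 + (3,570/420.0)×184 + (420.0/2)×0.16×€105.50 = €381,743.80.
Lowest total cost is €381,743.80 at Q = 420.0.

Q* ≈ 420 cartons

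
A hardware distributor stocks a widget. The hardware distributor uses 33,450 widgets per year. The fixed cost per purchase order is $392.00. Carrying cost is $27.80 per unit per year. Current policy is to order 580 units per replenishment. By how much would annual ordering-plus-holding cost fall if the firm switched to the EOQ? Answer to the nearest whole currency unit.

EOQ = √(2DS/H) = √(2 × 33,450 × 392 / 27.8) ≈ 971.26.
Cost at Q* = (D/Q*)S + (Q*/2)H = √(2DSH) ≈ $27,000.92.
Cost at Q = 580: (33,450/580)×392 + (580/2)×27.8 = $22,607.59 + $8,062.00 = $30,669.59.
Excess = $30,669.59 − $27,000.92 = $3,668.67.

Extra cost ≈ $3,669 per year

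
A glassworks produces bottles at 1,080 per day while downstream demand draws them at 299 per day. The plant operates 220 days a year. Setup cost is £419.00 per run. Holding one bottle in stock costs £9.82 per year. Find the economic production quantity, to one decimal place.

Q* ≈ 2,786.1 bottles

Annual demand D = 299 × 220 = 65,780.
Production build-up factor (1 − d/p) = 1 − 299/1,080 = 0.7231.
Q* = √(2DS / (H(1 − d/p))) = √(2 × 65,780 × 419 / (9.82 × 0.7231)).
= √(55,123,640 / 7.1013) ≈ 2786.118.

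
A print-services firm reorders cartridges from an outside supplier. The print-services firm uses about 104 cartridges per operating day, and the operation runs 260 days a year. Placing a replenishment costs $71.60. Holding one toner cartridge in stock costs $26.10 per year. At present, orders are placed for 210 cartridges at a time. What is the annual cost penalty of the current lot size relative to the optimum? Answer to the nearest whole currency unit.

Extra cost ≈ $1,907 per year

Annual demand D = 104 × 260 = 27,040.
EOQ = √(2DS/H) = √(2 × 27,040 × 71.6 / 26.1) ≈ 385.17.
Cost at Q* = (D/Q*)S + (Q*/2)H = √(2DSH) ≈ $10,052.99.
Cost at Q = 210: (27,040/210)×71.6 + (210/2)×26.1 = $9,219.35 + $2,740.50 = $11,959.85.
Excess = $11,959.85 − $10,052.99 = $1,906.87.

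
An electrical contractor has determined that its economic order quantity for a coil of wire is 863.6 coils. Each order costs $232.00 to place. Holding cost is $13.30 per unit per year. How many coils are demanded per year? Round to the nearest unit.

The basic EOQ model gives Q* = √(2DS/H); rearrange for the unknown.
From Q* = √(2DS/H): D = Q*²H / (2S) = 863.6² × 13.3 / (2 × 232) = 21377.599.

D ≈ 21,378 coils per year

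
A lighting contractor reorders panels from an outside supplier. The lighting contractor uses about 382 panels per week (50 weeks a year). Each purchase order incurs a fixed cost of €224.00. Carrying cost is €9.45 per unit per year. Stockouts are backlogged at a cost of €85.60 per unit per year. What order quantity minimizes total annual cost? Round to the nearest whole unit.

Annual demand D = 382 × 50 = 19,100.
With planned backorders, Q* = √(2DS/H) · √((H+B)/B).
√(2DS/H) = √(2 × 19,100 × 224 / 9.45) = 951.568.
√((H+B)/B) = √((9.45+85.6)/85.6) = 1.0538.
Q* ≈ 1002.718.

Q* ≈ 1,003 panels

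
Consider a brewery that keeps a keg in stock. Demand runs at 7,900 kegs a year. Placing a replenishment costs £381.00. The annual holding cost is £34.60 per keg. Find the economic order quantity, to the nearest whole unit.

EOQ = √(2DS / H) = √(2 × 7,900 × 381 / 34.6).
= √(6,019,800 / 34.6) = √173,982.659 ≈ 417.112.

Q* ≈ 417 kegs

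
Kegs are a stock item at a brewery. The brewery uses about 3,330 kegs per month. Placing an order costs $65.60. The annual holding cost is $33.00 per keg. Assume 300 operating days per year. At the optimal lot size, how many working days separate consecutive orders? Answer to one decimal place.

T ≈ 3.0 days

Annual demand D = 3,330 × 12 = 39,960.
Q* = √(2DS/H) = √(2 × 39,960 × 65.6 / 33) ≈ 398.59.
Cycle time = Q*/D × 300 = 398.59 / 39,960 × 300 ≈ 2.992 days.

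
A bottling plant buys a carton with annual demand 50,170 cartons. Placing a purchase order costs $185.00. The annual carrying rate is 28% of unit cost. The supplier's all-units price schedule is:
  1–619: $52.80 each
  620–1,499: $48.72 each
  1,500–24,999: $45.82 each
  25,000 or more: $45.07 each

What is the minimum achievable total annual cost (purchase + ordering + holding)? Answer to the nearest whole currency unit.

TC* ≈ $2,314,599

Holding cost per unit per year at price C is H = 0.28·C.
For each price level, check whether its EOQ is feasible; otherwise the best quantity at that price is the breakpoint.
Tier 1 ($52.80): EOQ = 1120.5 exceeds tier's upper bound 619, so this tier is dominated.
EOQ at $48.72 = 1166.5 (feasible in tier 2): TC = 50,170×$48.72 + (50,170/1166.5)×185 + (1166.5/2)×0.28×$48.72 = $2,460,195.53.
EOQ at $45.82 = 1202.9 < 1500, so use break Q=1500: TC = 50,170×$45.82 + (50,170/1500.0)×185 + (1500.0/2)×0.28×$45.82 = $2,314,599.23.
EOQ at $45.07 = 1212.8 < 25000, so use break Q=25000: TC = 50,170×$45.07 + (50,170/25000.0)×185 + (25000.0/2)×0.28×$45.07 = $2,419,278.16.
Lowest total cost among the candidates is at Q = 1500.0.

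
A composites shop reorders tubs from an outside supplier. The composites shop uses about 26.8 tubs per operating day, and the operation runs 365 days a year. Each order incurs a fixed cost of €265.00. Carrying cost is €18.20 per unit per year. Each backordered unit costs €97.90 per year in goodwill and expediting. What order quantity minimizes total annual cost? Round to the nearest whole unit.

Annual demand D = 26.8 × 365 = 9,782.
With planned backorders, Q* = √(2DS/H) · √((H+B)/B).
√(2DS/H) = √(2 × 9,782 × 265 / 18.2) = 533.723.
√((H+B)/B) = √((18.2+97.9)/97.9) = 1.0890.
Q* ≈ 581.220.

Q* ≈ 581 tubs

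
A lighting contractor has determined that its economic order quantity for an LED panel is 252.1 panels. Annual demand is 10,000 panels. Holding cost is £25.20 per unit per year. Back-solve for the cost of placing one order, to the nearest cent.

Invert the EOQ relation Q*² = 2DS/H.
From Q* = √(2DS/H): S = Q*²H / (2D) = 252.1² × 25.2 / (2 × 10,000) = 80.0786.

S ≈ £80.08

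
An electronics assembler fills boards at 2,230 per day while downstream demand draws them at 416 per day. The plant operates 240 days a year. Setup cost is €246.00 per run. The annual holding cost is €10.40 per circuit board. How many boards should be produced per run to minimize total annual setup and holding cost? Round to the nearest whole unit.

Q* ≈ 2,410 boards

Annual demand D = 416 × 240 = 99,840.
Production build-up factor (1 − d/p) = 1 − 416/2,230 = 0.8135.
Q* = √(2DS / (H(1 − d/p))) = √(2 × 99,840 × 246 / (10.4 × 0.8135)).
= √(49,121,280 / 8.4599) ≈ 2409.639.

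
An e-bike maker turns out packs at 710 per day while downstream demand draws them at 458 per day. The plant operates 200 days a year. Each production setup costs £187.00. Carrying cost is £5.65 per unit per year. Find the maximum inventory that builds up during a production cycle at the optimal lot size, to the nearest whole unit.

Annual demand D = 458 × 200 = 91,600.
Production build-up factor (1 − d/p) = 1 − 458/710 = 0.3549.
Q* = √(2DS / (H(1 − d/p))) = √(2 × 91,600 × 187 / (5.65 × 0.3549)).
= √(34,258,400 / 2.0054) ≈ 4133.217.
Maximum inventory = Q*(1 − d/p) = 4133.217 × 0.3549 ≈ 1467.001.

I_max ≈ 1,467 packs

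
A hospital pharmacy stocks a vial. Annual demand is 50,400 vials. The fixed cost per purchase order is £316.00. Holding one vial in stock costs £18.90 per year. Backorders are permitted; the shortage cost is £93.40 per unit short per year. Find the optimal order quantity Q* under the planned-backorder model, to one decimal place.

With planned backorders, Q* = √(2DS/H) · √((H+B)/B).
√(2DS/H) = √(2 × 50,400 × 316 / 18.9) = 1298.204.
√((H+B)/B) = √((18.9+93.4)/93.4) = 1.0965.
Q* ≈ 1423.506.

Q* ≈ 1,423.5 vials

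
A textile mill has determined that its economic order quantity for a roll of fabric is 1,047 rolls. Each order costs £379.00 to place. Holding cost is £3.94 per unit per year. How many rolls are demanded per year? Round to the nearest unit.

D ≈ 5,698 rolls per year

Squaring Q* = √(2DS/H) gives Q*² = 2DS/H.
From Q* = √(2DS/H): D = Q*²H / (2S) = 1,047² × 3.94 / (2 × 379) = 5697.973.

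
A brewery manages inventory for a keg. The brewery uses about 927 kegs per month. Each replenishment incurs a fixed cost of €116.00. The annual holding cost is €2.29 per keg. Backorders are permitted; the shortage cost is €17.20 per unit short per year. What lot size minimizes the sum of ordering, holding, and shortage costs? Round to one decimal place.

Q* ≈ 1,130.1 kegs

Annual demand D = 927 × 12 = 11,124.
With planned backorders, Q* = √(2DS/H) · √((H+B)/B).
√(2DS/H) = √(2 × 11,124 × 116 / 2.29) = 1061.590.
√((H+B)/B) = √((2.29+17.2)/17.2) = 1.0645.
Q* ≈ 1130.052.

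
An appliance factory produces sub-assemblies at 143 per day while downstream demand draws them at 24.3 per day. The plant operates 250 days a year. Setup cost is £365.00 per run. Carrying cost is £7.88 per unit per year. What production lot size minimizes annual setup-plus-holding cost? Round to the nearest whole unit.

Q* ≈ 823 sub-assemblies

Annual demand D = 24.3 × 250 = 6,075.
Production build-up factor (1 − d/p) = 1 − 24.3/143 = 0.8301.
Q* = √(2DS / (H(1 − d/p))) = √(2 × 6,075 × 365 / (7.88 × 0.8301)).
= √(4,434,750 / 6.541) ≈ 823.406.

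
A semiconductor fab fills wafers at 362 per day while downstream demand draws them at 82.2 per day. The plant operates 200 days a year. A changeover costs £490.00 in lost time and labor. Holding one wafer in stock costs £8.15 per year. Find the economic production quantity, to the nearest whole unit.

Q* ≈ 1,599 wafers

Annual demand D = 82.2 × 200 = 16,440.
Production build-up factor (1 − d/p) = 1 − 82.2/362 = 0.7729.
Q* = √(2DS / (H(1 − d/p))) = √(2 × 16,440 × 490 / (8.15 × 0.7729)).
= √(16,111,200 / 6.2994) ≈ 1599.247.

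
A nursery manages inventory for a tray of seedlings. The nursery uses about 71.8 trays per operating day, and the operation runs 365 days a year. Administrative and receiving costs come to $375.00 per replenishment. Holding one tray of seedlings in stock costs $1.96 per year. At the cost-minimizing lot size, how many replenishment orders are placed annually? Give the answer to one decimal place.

Annual demand D = 71.8 × 365 = 26,207.
EOQ = √(2DS/H) = √(2 × 26,207 × 375 / 1.96) ≈ 3166.73.
Orders per year = D / Q* = 26,207 / 3166.73 ≈ 8.276.

N ≈ 8.3 orders per year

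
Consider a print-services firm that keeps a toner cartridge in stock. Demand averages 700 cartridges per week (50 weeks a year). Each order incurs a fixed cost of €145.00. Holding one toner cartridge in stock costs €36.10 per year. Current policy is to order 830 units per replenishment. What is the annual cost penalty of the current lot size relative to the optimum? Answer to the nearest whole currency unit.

Annual demand D = 700 × 50 = 35,000.
EOQ = √(2DS/H) = √(2 × 35,000 × 145 / 36.1) ≈ 530.25.
Cost at Q* = (D/Q*)S + (Q*/2)H = √(2DSH) ≈ €19,141.97.
Cost at Q = 830: (35,000/830)×145 + (830/2)×36.1 = €6,114.46 + €14,981.50 = €21,095.96.
Excess = €21,095.96 − €19,141.97 = €1,953.99.

Extra cost ≈ €1,954 per year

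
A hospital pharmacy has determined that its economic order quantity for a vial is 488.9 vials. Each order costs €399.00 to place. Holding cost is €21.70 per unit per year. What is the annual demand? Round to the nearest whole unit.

Invert the EOQ relation Q*² = 2DS/H.
From Q* = √(2DS/H): D = Q*²H / (2S) = 488.9² × 21.7 / (2 × 399) = 6499.754.

D ≈ 6,500 vials per year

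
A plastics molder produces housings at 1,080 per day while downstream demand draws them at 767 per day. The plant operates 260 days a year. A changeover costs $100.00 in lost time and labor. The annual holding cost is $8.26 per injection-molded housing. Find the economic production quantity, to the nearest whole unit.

Annual demand D = 767 × 260 = 199,420.
Production build-up factor (1 − d/p) = 1 − 767/1,080 = 0.2898.
Q* = √(2DS / (H(1 − d/p))) = √(2 × 199,420 × 100 / (8.26 × 0.2898)).
= √(39,884,000 / 2.3939) ≈ 4081.775.

Q* ≈ 4,082 housings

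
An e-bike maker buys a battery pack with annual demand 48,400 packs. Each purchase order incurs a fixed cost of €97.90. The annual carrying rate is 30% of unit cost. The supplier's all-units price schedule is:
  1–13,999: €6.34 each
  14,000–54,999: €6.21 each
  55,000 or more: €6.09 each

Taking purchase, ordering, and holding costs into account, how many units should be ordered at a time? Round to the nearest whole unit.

Holding cost per unit per year at price C is H = 0.30·C.
Candidates are each tier's EOQ (if it falls in that tier) and each price-break quantity.
EOQ at €6.34 = 2232.2 (feasible in tier 1): TC = 48,400×€6.34 + (48,400/2232.2)×97.9 + (2232.2/2)×0.30×€6.34 = €311,101.55.
EOQ at €6.21 = 2255.4 < 14000, so use break Q=14000: TC = 48,400×€6.21 + (48,400/14000.0)×97.9 + (14000.0/2)×0.30×€6.21 = €313,943.45.
EOQ at €6.09 = 2277.5 < 55000, so use break Q=55000: TC = 48,400×€6.09 + (48,400/55000.0)×97.9 + (55000.0/2)×0.30×€6.09 = €345,084.65.
Lowest total cost is €311,101.55 at Q = 2232.2.

Q* ≈ 2,232 packs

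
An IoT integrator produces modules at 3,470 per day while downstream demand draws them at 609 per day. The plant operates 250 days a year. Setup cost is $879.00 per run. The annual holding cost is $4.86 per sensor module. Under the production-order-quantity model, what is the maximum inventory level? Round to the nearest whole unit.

Annual demand D = 609 × 250 = 152,250.
Production build-up factor (1 − d/p) = 1 − 609/3,470 = 0.8245.
Q* = √(2DS / (H(1 − d/p))) = √(2 × 152,250 × 879 / (4.86 × 0.8245)).
= √(267,655,500 / 4.007) ≈ 8172.892.
Maximum inventory = Q*(1 − d/p) = 8172.892 × 0.8245 ≈ 6738.514.

I_max ≈ 6,739 modules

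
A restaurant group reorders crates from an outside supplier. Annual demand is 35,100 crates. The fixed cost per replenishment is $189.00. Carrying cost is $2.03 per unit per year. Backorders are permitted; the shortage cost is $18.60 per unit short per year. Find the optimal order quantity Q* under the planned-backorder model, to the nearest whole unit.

With planned backorders, Q* = √(2DS/H) · √((H+B)/B).
√(2DS/H) = √(2 × 35,100 × 189 / 2.03) = 2556.533.
√((H+B)/B) = √((2.03+18.6)/18.6) = 1.0532.
Q* ≈ 2692.431.

Q* ≈ 2,692 crates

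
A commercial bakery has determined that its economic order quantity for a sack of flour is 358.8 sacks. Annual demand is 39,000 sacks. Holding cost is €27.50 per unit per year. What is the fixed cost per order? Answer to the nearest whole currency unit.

The basic EOQ model gives Q* = √(2DS/H); rearrange for the unknown.
From Q* = √(2DS/H): S = Q*²H / (2D) = 358.8² × 27.5 / (2 × 39,000) = 45.3882.

S ≈ €45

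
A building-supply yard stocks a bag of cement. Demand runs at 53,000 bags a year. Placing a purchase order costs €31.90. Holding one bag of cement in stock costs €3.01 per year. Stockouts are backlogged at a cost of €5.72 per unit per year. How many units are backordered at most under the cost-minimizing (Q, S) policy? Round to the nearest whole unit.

With planned backorders, Q* = √(2DS/H) · √((H+B)/B).
√(2DS/H) = √(2 × 53,000 × 31.9 / 3.01) = 1059.900.
√((H+B)/B) = √((3.01+5.72)/5.72) = 1.2354.
Q* ≈ 1309.405.
S* = Q* · H/(H+B) = 1309.405 × 3.01/8.73 ≈ 451.467.

S* ≈ 451 bags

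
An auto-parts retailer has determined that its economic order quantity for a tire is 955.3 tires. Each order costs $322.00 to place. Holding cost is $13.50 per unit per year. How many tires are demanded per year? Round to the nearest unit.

Invert the EOQ relation Q*² = 2DS/H.
From Q* = √(2DS/H): D = Q*²H / (2S) = 955.3² × 13.5 / (2 × 322) = 19130.550.

D ≈ 19,131 tires per year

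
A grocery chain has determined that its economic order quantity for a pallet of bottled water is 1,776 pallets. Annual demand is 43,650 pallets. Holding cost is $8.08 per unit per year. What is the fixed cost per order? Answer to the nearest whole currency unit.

Invert the EOQ relation Q*² = 2DS/H.
From Q* = √(2DS/H): S = Q*²H / (2D) = 1,776² × 8.08 / (2 × 43,650) = 291.9329.

S ≈ $292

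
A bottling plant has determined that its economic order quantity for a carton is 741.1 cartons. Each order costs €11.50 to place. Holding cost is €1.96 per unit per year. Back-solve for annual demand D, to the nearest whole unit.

D ≈ 46,804 cartons per year

The basic EOQ model gives Q* = √(2DS/H); rearrange for the unknown.
From Q* = √(2DS/H): D = Q*²H / (2S) = 741.1² × 1.96 / (2 × 11.5) = 46803.881.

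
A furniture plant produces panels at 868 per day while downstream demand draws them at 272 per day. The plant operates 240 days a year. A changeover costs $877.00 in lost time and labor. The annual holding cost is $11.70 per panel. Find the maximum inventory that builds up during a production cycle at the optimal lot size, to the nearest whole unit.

Annual demand D = 272 × 240 = 65,280.
Production build-up factor (1 − d/p) = 1 − 272/868 = 0.6866.
Q* = √(2DS / (H(1 − d/p))) = √(2 × 65,280 × 877 / (11.7 × 0.6866)).
= √(114,501,120 / 8.0336) ≈ 3775.276.
Maximum inventory = Q*(1 − d/p) = 3775.276 × 0.6866 ≈ 2592.240.

I_max ≈ 2,592 panels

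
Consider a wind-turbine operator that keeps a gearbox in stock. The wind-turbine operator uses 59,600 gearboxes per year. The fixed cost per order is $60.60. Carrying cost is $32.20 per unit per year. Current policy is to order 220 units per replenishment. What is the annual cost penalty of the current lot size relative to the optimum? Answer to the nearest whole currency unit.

Extra cost ≈ $4,708 per year

EOQ = √(2DS/H) = √(2 × 59,600 × 60.6 / 32.2) ≈ 473.64.
Cost at Q* = (D/Q*)S + (Q*/2)H = √(2DSH) ≈ $15,251.14.
Cost at Q = 220: (59,600/220)×60.6 + (220/2)×32.2 = $16,417.09 + $3,542.00 = $19,959.09.
Excess = $19,959.09 − $15,251.14 = $4,707.95.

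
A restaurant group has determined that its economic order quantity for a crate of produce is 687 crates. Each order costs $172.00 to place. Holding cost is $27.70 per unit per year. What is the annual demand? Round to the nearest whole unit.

Squaring Q* = √(2DS/H) gives Q*² = 2DS/H.
From Q* = √(2DS/H): D = Q*²H / (2S) = 687² × 27.7 / (2 × 172) = 38004.481.

D ≈ 38,004 crates per year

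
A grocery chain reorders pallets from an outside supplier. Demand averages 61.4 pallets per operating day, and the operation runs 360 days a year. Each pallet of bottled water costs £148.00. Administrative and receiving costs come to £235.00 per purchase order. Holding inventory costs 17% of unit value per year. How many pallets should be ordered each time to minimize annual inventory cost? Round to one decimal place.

Q* ≈ 642.6 pallets

Annual demand D = 61.4 × 360 = 22,104.
Holding cost H = 0.17 × £148.00 = £25.1600 per unit per year.
EOQ = √(2DS / H) = √(2 × 22,104 × 235 / 25.16).
= √(10,388,880 / 25.16) = √412,912.5596 ≈ 642.583.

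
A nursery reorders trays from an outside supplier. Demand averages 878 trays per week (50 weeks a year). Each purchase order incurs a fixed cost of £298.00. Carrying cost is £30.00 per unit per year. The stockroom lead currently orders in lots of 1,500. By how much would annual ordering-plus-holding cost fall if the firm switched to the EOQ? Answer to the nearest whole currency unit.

Annual demand D = 878 × 50 = 43,900.
EOQ = √(2DS/H) = √(2 × 43,900 × 298 / 30) ≈ 933.89.
Cost at Q* = (D/Q*)S + (Q*/2)H = √(2DSH) ≈ £28,016.64.
Cost at Q = 1,500: (43,900/1,500)×298 + (1,500/2)×30 = £8,721.47 + £22,500.00 = £31,221.47.
Excess = £31,221.47 − £28,016.64 = £3,204.83.

Extra cost ≈ £3,205 per year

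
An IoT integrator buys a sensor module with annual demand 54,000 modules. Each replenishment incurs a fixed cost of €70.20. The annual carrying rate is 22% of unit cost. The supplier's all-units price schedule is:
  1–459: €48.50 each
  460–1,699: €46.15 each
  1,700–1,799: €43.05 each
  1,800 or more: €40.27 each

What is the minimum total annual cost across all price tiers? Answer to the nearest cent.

Holding cost per unit per year at price C is H = 0.22·C.
For each price level, check whether its EOQ is feasible; otherwise the best quantity at that price is the breakpoint.
Tier 1 (€48.50): EOQ = 842.9 exceeds tier's upper bound 459, so this tier is dominated.
EOQ at €46.15 = 864.1 (feasible in tier 2): TC = 54,000×€46.15 + (54,000/864.1)×70.2 + (864.1/2)×0.22×€46.15 = €2,500,873.60.
EOQ at €43.05 = 894.7 < 1700, so use break Q=1700: TC = 54,000×€43.05 + (54,000/1700.0)×70.2 + (1700.0/2)×0.22×€43.05 = €2,334,980.23.
EOQ at €40.27 = 925.1 < 1800, so use break Q=1800: TC = 54,000×€40.27 + (54,000/1800.0)×70.2 + (1800.0/2)×0.22×€40.27 = €2,184,659.46.
Lowest total cost among the candidates is at Q = 1800.0.

TC* ≈ €2,184,659.46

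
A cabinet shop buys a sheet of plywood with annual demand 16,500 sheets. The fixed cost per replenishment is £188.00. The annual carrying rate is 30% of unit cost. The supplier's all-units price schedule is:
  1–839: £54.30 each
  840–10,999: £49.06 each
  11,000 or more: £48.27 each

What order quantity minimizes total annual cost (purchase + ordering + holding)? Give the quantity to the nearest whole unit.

Q* ≈ 840 sheets

Holding cost per unit per year at price C is H = 0.30·C.
Evaluate total cost at each tier's feasible EOQ or, if the EOQ is below the tier, at the tier's minimum quantity.
EOQ at £54.30 = 617.1 (feasible in tier 1): TC = 16,500×£54.30 + (16,500/617.1)×188 + (617.1/2)×0.30×£54.30 = £906,003.02.
EOQ at £49.06 = 649.2 < 840, so use break Q=840: TC = 16,500×£49.06 + (16,500/840.0)×188 + (840.0/2)×0.30×£49.06 = £819,364.42.
EOQ at £48.27 = 654.5 < 11000, so use break Q=11000: TC = 16,500×£48.27 + (16,500/11000.0)×188 + (11000.0/2)×0.30×£48.27 = £876,382.50.
Lowest total cost is £819,364.42 at Q = 840.0.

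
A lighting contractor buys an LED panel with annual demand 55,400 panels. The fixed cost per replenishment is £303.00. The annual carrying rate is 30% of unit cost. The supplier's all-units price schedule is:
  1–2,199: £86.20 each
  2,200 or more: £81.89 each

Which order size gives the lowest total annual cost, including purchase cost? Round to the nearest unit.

Q* ≈ 2,200 panels

Holding cost per unit per year at price C is H = 0.30·C.
Evaluate total cost at each tier's feasible EOQ or, if the EOQ is below the tier, at the tier's minimum quantity.
EOQ at £86.20 = 1139.4 (feasible in tier 1): TC = 55,400×£86.20 + (55,400/1139.4)×303 + (1139.4/2)×0.30×£86.20 = £4,804,944.93.
EOQ at £81.89 = 1169.0 < 2200, so use break Q=2200: TC = 55,400×£81.89 + (55,400/2200.0)×303 + (2200.0/2)×0.30×£81.89 = £4,571,359.79.
Lowest total cost is £4,571,359.79 at Q = 2200.0.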